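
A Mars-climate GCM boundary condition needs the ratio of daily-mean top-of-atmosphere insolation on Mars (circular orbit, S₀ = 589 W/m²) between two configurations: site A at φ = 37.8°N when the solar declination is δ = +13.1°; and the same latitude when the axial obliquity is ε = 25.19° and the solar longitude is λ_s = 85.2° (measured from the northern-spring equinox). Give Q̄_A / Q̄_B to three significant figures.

Q̄_A / Q̄_B ≈ 0.854

— Configuration A (φ=+37.8°):
cos H₀ = −tan(+37.8°) tan(+13.100°) = -0.1805, H₀ = 1.7523 rad.
Bracket: H₀ sin φ sin δ + cos φ cos δ sin H₀ = 1.7523×0.61291×0.22665 + 0.79016×0.97398×0.98357 = 0.243423 + 0.756956 = 1.000379.
Q̄ = (S₀/π) × [bracket] = (589/π) × 1.000379 = 187.56 W/m².
— Configuration B (φ=+37.8°):
Solar declination: sin δ = sin ε · sin λ_s = sin 25.19° × sin 85.2° = 0.42413, so δ = +25.096°.
cos H₀ = −tan(+37.8°) tan(+25.096°) = -0.3633, H₀ = 1.9426 rad.
Bracket: H₀ sin φ sin δ + cos φ cos δ sin H₀ = 1.9426×0.61291×0.42413 + 0.79016×0.90560×0.93168 = 0.504986 + 0.666681 = 1.171667.
Q̄ = (S₀/π) × [bracket] = (589/π) × 1.171667 = 219.67 W/m².
Ratio Q̄_A / Q̄_B = 187.56 / 219.67 = 0.8538.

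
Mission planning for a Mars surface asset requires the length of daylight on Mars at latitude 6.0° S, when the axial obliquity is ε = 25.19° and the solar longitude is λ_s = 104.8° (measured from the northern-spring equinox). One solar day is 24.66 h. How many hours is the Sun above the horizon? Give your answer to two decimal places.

Solar declination: sin δ = sin ε · sin λ_s = sin 25.19° × sin 104.8° = 0.41150, so δ = +24.299°.
cos H₀ = −tan φ · tan δ = −tan(-6.0°) × tan(+24.299°) = 0.0475, so H₀ = 1.5233 rad = 87.28°.
Daylight = 2H₀/(2π) × 24.66 h = (1.5233/π) × 24.66 = 11.96 h.

11.96 h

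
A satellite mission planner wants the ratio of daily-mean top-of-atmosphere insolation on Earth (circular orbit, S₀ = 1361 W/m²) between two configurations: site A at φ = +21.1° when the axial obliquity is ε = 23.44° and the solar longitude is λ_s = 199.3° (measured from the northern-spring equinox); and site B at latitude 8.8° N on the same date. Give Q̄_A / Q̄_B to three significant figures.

Q̄_A / Q̄_B ≈ 0.898

— Configuration A (φ=+21.1°):
Solar declination: sin δ = sin ε · sin λ_s = sin 23.44° × sin 199.3° = -0.13147, so δ = -7.555°.
cos H₀ = −tan(+21.1°) tan(-7.555°) = 0.0512, H₀ = 1.5196 rad.
Bracket: H₀ sin φ sin δ + cos φ cos δ sin H₀ = 1.5196×0.36000×-0.13147 + 0.93295×0.99132×0.99869 = -0.071921 + 0.923640 = 0.851719.
Q̄ = (S₀/π) × [bracket] = (1361/π) × 0.851719 = 368.98 W/m².
— Configuration B (φ=+8.8°):
cos H₀ = −tan(+8.8°) tan(-7.555°) = 0.0205, H₀ = 1.5503 rad.
Bracket: H₀ sin φ sin δ + cos φ cos δ sin H₀ = 1.5503×0.15299×-0.13147 + 0.98823×0.99132×0.99979 = -0.031182 + 0.979446 = 0.948264.
Q̄ = (S₀/π) × [bracket] = (1361/π) × 0.948264 = 410.81 W/m².
Ratio Q̄_A / Q̄_B = 368.98 / 410.81 = 0.8982.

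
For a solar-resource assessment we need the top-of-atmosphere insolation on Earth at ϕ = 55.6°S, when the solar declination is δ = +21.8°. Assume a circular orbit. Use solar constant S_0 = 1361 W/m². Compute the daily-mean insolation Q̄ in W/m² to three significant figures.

cos h₀ = −tan(-55.6°) tan(+21.800°) = 0.5841, h₀ = 0.9470 rad.
Bracket: h₀ sin ϕ sin δ + cos ϕ cos δ sin h₀ = 0.9470×-0.82511×0.37137 + 0.56497×0.92849×0.81165 = -0.290181 + 0.425766 = 0.135585.
Q̄ = (S_0/π) × [bracket] = (1361/π) × 0.135585 = 58.74 W/m².

Q̄ ≈ 58.7 W/m²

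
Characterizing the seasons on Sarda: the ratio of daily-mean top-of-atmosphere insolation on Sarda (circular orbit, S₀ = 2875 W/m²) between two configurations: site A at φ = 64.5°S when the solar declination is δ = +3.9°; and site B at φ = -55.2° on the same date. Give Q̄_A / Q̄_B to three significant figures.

— Configuration A (φ=-64.5°):
cos H₀ = −tan(-64.5°) tan(+3.900°) = 0.1429, H₀ = 1.4274 rad.
Bracket: H₀ sin φ sin δ + cos φ cos δ sin H₀ = 1.4274×-0.90259×0.06802 + 0.43051×0.99768×0.98973 = -0.087634 + 0.425100 = 0.337466.
Q̄ = (S₀/π) × [bracket] = (2875/π) × 0.337466 = 308.83 W/m².
— Configuration B (φ=-55.2°):
cos H₀ = −tan(-55.2°) tan(+3.900°) = 0.0981, H₀ = 1.4726 rad.
Bracket: H₀ sin φ sin δ + cos φ cos δ sin H₀ = 1.4726×-0.82115×0.06802 + 0.57071×0.99768×0.99518 = -0.082252 + 0.566642 = 0.484390.
Q̄ = (S₀/π) × [bracket] = (2875/π) × 0.484390 = 443.29 W/m².
Ratio Q̄_A / Q̄_B = 308.83 / 443.29 = 0.6967.

Q̄_A / Q̄_B ≈ 0.697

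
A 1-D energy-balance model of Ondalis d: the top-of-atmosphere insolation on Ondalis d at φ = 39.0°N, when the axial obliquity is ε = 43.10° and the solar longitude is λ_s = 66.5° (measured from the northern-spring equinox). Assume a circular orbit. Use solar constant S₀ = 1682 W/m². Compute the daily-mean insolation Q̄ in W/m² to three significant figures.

Q̄ ≈ 727 W/m²

Solar declination: sin δ = sin ε · sin λ_s = sin 43.10° × sin 66.5° = 0.62660, so δ = +38.800°.
cos H₀ = −tan(+39.0°) tan(+38.800°) = -0.6511, H₀ = 2.2798 rad.
Bracket: H₀ sin φ sin δ + cos φ cos δ sin H₀ = 2.2798×0.62932×0.62660 + 0.77715×0.77934×0.75901 = 0.898998 + 0.459705 = 1.358703.
Q̄ = (S₀/π) × [bracket] = (1682/π) × 1.358703 = 727.4 W/m².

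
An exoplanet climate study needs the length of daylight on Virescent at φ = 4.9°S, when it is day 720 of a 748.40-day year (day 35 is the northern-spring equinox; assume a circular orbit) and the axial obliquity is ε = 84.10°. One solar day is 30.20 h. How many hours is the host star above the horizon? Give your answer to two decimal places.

Solar longitude: λ_s = 360° × (720 − 35)/748.40 = 329.503°.
sin δ = sin 84.10° × sin 329.503° = -0.50481, so δ = -30.318°.
cos H₀ = −tan φ · tan δ = −tan(-4.9°) × tan(-30.318°) = -0.0501, so H₀ = 1.6210 rad = 92.87°.
Daylight = 2H₀/(2π) × 30.20 h = (1.6210/π) × 30.20 = 15.58 h.

15.58 h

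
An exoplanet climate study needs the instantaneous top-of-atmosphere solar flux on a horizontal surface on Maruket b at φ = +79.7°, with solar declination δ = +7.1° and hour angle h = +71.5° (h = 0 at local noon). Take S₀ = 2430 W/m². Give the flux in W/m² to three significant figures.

cos θ_z = sin φ sin δ + cos φ cos δ cos h = 0.121610 + 0.056300 = 0.177910.
Flux = S₀ · cos θ_z = 2430 × 0.177910 = 432.3 W/m².

432 W/m²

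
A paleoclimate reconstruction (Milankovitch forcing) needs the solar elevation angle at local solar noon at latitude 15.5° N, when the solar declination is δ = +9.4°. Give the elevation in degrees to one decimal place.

83.9°

At local noon the hour angle is zero, so the zenith angle equals |φ − δ| = |+15.5° − (+9.400°)| = 6.100°.
Elevation = 90° − 6.100° = 83.9°.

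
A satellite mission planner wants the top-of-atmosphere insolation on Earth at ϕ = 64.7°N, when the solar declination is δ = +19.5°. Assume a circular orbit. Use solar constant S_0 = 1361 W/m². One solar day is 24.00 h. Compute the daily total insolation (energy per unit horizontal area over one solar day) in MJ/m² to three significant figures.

cos h₀ = −tan(+64.7°) tan(+19.500°) = -0.7491, h₀ = 2.4176 rad.
Bracket: h₀ sin ϕ sin δ + cos ϕ cos δ sin h₀ = 2.4176×0.90408×0.33381 + 0.42736×0.94264×0.66241 = 0.729610 + 0.266850 = 0.996460.
Q̄ = (S_0/π) × [bracket] = (1361/π) × 0.996460 = 431.69 W/m².
Daily total = Q̄ × 24.00 h × 3600 s/h = 431.69 × 24.00 × 3600 / 10⁶ = 37.30 MJ/m².

37.3 MJ/m²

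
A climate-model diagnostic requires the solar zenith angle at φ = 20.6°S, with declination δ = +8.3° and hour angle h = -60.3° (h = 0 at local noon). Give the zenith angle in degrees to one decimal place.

θ_z = 65.9°

cos θ_z = sin φ sin δ + cos φ cos δ cos h = -0.050791 + 0.458921 = 0.408130.
θ_z = arccos(0.408130) = 65.9°.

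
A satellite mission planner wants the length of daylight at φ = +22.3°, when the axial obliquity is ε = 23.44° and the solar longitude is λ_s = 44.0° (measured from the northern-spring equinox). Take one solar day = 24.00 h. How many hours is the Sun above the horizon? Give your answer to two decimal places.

Solar declination: sin δ = sin ε · sin λ_s = sin 23.44° × sin 44.0° = 0.27633, so δ = +16.041°.
cos H₀ = −tan φ · tan δ = −tan(+22.3°) × tan(+16.041°) = -0.1179, so H₀ = 1.6890 rad = 96.77°.
Daylight = 2H₀/(2π) × 24.00 h = (1.6890/π) × 24.00 = 12.90 h.

12.90 h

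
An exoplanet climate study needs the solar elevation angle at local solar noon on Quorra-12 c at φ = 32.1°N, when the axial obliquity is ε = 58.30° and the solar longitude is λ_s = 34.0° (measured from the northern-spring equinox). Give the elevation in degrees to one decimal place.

Solar declination: sin δ = sin ε · sin λ_s = sin 58.30° × sin 34.0° = 0.47577, so δ = +28.409°.
At local noon the hour angle is zero, so the zenith angle equals |φ − δ| = |+32.1° − (+28.409°)| = 3.691°.
Elevation = 90° − 3.691° = 86.3°.

86.3°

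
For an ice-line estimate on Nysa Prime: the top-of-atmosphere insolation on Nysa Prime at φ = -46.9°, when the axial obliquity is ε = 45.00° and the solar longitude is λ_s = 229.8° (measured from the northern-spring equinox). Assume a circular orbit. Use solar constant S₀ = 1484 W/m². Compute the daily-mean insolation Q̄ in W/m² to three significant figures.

Q̄ ≈ 631 W/m²

Solar declination: sin δ = sin ε · sin λ_s = sin 45.00° × sin 229.8° = -0.54009, so δ = -32.689°.
cos H₀ = −tan(-46.9°) tan(-32.689°) = -0.6858, H₀ = 2.3265 rad.
Bracket: H₀ sin φ sin δ + cos φ cos δ sin H₀ = 2.3265×-0.73016×-0.54009 + 0.68327×0.84161×0.72782 = 0.917460 + 0.418531 = 1.335991.
Q̄ = (S₀/π) × [bracket] = (1484/π) × 1.335991 = 631.1 W/m².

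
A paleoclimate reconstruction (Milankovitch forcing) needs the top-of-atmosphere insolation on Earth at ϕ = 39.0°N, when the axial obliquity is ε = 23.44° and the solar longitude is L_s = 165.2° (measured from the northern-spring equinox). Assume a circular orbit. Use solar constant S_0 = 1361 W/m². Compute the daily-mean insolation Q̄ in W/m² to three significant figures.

Solar declination: sin δ = sin ε · sin L_s = sin 23.44° × sin 165.2° = 0.10161, so δ = +5.832°.
cos h₀ = −tan(+39.0°) tan(+5.832°) = -0.0827, h₀ = 1.6536 rad.
Bracket: h₀ sin ϕ sin δ + cos ϕ cos δ sin h₀ = 1.6536×0.62932×0.10161 + 0.77715×0.99482×0.99657 = 0.105740 + 0.770473 = 0.876213.
Q̄ = (S_0/π) × [bracket] = (1361/π) × 0.876213 = 379.6 W/m².

Q̄ ≈ 380 W/m²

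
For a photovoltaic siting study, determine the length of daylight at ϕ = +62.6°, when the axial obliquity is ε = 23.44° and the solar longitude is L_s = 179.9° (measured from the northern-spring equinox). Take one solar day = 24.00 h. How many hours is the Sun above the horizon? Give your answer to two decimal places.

12.01 h

Solar declination: sin δ = sin ε · sin L_s = sin 23.44° × sin 179.9° = 0.00069, so δ = +0.040°.
cos h₀ = −tan ϕ · tan δ = −tan(+62.6°) × tan(+0.040°) = -0.0013, so h₀ = 1.5721 rad = 90.08°.
Daylight = 2h₀/(2π) × 24.00 h = (1.5721/π) × 24.00 = 12.01 h.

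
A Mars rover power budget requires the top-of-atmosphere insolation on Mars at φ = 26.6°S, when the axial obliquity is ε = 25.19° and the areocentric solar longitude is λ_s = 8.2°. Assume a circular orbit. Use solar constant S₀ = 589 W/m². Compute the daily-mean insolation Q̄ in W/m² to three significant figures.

Q̄ ≈ 159 W/m²

sin δ = sin 25.19° × sin 8.2° = 0.06071, so δ = +3.480°.
cos H₀ = −tan(-26.6°) tan(+3.480°) = 0.0305, H₀ = 1.5403 rad.
Bracket: H₀ sin φ sin δ + cos φ cos δ sin H₀ = 1.5403×-0.44776×0.06071 + 0.89415×0.99816×0.99954 = -0.041871 + 0.892094 = 0.850223.
Q̄ = (S₀/π) × [bracket] = (589/π) × 0.850223 = 159.4 W/m².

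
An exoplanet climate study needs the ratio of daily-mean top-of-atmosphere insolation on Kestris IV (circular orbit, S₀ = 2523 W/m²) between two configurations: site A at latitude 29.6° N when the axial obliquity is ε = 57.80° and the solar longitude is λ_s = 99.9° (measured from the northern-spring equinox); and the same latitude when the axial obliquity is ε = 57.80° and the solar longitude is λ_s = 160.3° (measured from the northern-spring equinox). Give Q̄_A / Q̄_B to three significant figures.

— Configuration A (φ=+29.6°):
Solar declination: sin δ = sin ε · sin λ_s = sin 57.80° × sin 99.9° = 0.83359, so δ = +56.470°.
cos H₀ = −tan(+29.6°) tan(+56.470°) = -0.8573, H₀ = 2.6008 rad.
Bracket: H₀ sin φ sin δ + cos φ cos δ sin H₀ = 2.6008×0.49394×0.83359 + 0.86949×0.55238×0.51484 = 1.070862 + 0.247272 = 1.318134.
Q̄ = (S₀/π) × [bracket] = (2523/π) × 1.318134 = 1058.6 W/m².
— Configuration B (φ=+29.6°):
Solar declination: sin δ = sin ε · sin λ_s = sin 57.80° × sin 160.3° = 0.28525, so δ = +16.574°.
cos H₀ = −tan(+29.6°) tan(+16.574°) = -0.1691, H₀ = 1.7407 rad.
Bracket: H₀ sin φ sin δ + cos φ cos δ sin H₀ = 1.7407×0.49394×0.28525 + 0.86949×0.95845×0.98560 = 0.245258 + 0.821362 = 1.066620.
Q̄ = (S₀/π) × [bracket] = (2523/π) × 1.066620 = 856.60 W/m².
Ratio Q̄_A / Q̄_B = 1058.6 / 856.60 = 1.236.

Q̄_A / Q̄_B ≈ 1.24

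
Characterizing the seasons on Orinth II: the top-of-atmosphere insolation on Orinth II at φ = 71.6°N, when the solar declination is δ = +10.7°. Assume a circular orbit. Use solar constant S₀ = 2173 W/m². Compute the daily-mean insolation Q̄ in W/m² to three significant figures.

cos H₀ = −tan(+71.6°) tan(+10.700°) = -0.5680, H₀ = 2.1749 rad.
Bracket: H₀ sin φ sin δ + cos φ cos δ sin H₀ = 2.1749×0.94888×0.18567 + 0.31565×0.98261×0.82302 = 0.383171 + 0.255269 = 0.638440.
Q̄ = (S₀/π) × [bracket] = (2173/π) × 0.638440 = 441.6 W/m².

Q̄ ≈ 442 W/m²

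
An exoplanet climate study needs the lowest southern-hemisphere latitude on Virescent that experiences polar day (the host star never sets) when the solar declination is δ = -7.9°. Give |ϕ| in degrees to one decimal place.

|ϕ| = 82.1°

Polar day requires cos h₀ = −tan ϕ tan δ ≤ −1, i.e. tan ϕ tan δ ≥ 1.
The boundary is |tan ϕ| · |tan δ| = 1, so |ϕ| = 90° − |δ| = 90° − 7.9° = 82.1° in the southern hemisphere.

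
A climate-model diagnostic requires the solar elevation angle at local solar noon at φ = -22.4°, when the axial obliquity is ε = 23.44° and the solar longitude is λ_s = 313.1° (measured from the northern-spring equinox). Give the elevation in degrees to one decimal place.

84.5°

Solar declination: sin δ = sin ε · sin λ_s = sin 23.44° × sin 313.1° = -0.29045, so δ = -16.885°.
At local noon the hour angle is zero, so the zenith angle equals |φ − δ| = |-22.4° − (-16.885°)| = 5.515°.
Elevation = 90° − 5.515° = 84.5°.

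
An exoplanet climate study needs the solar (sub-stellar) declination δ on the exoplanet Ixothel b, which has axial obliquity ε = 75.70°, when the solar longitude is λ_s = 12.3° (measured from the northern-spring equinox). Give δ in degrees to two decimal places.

sin δ = sin ε · sin λ_s = sin 75.70° × sin 12.3° = 0.206430.
δ = arcsin(0.206430) = +11.91°.

δ = +11.91°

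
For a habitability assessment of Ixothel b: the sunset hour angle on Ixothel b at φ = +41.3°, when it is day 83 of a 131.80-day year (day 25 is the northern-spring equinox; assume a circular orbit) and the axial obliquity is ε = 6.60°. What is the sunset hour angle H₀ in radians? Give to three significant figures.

H₀ = 1.61 rad

Solar longitude: λ_s = 360° × (83 − 25)/131.80 = 158.422°.
sin δ = sin 6.60° × sin 158.422° = 0.04227, so δ = +2.423°.
cos H₀ = −tan φ · tan δ = −tan(+41.3°) × tan(+2.423°) = -0.0372, so H₀ = 1.6080 rad = 92.13°.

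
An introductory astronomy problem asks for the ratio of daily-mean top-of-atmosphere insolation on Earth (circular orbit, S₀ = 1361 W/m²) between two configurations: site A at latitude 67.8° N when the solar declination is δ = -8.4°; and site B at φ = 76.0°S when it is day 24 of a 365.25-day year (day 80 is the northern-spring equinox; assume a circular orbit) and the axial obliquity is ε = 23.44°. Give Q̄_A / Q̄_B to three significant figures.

— Configuration A (φ=+67.8°):
cos H₀ = −tan(+67.8°) tan(-8.400°) = 0.3618, H₀ = 1.2005 rad.
Bracket: H₀ sin φ sin δ + cos φ cos δ sin H₀ = 1.2005×0.92587×-0.14608 + 0.37784×0.98927×0.93224 = -0.162369 + 0.348458 = 0.186089.
Q̄ = (S₀/π) × [bracket] = (1361/π) × 0.186089 = 80.617 W/m².
— Configuration B (φ=-76.0°):
Solar longitude: λ_s = 360° × (24 − 80)/365.25 = -55.195°, i.e. -55.195° + 360° = 304.805°.
sin δ = sin 23.44° × sin 304.805° = -0.32662, so δ = -19.064°.
cos H₀ = −tan(-76.0°) tan(-19.064°) = -1.3860 ≤ −1 ⇒ polar day, H₀ = π.
Bracket: H₀ sin φ sin δ + cos φ cos δ sin H₀ = 3.1416×-0.97030×-0.32662 + 0.24192×0.94515×0.00000 = 0.995634 + 0.000000 = 0.995634.
Q̄ = (S₀/π) × [bracket] = (1361/π) × 0.995634 = 431.33 W/m².
Ratio Q̄_A / Q̄_B = 80.617 / 431.33 = 0.1869.

Q̄_A / Q̄_B ≈ 0.187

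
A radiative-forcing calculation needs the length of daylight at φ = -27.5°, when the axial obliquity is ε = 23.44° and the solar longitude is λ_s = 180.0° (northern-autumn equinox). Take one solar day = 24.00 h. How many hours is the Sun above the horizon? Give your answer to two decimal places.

Solar declination: sin δ = sin ε · sin λ_s = sin 23.44° × sin 180.0° = 0.00000, so δ = +0.000°.
cos H₀ = −tan φ · tan δ = −tan(-27.5°) × tan(+0.000°) = 0.0000, so H₀ = 1.5708 rad = 90.00°.
Daylight = 2H₀/(2π) × 24.00 h = (1.5708/π) × 24.00 = 12.00 h.

12.00 h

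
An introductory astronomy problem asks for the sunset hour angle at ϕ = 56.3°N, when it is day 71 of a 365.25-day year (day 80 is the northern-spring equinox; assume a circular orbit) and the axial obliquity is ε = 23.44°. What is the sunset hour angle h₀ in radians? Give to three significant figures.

h₀ = 1.48 rad

Solar longitude: L_s = 360° × (71 − 80)/365.25 = -8.871°, i.e. -8.871° + 360° = 351.129°.
sin δ = sin 23.44° × sin 351.129° = -0.06134, so δ = -3.517°.
cos h₀ = −tan ϕ · tan δ = −tan(+56.3°) × tan(-3.517°) = 0.0921, so h₀ = 1.4785 rad = 84.71°.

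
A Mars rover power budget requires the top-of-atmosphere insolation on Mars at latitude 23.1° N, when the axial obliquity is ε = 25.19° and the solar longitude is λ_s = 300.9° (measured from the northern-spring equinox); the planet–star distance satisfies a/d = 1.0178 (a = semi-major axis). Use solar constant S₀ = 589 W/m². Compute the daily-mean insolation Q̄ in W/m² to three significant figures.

Solar declination: sin δ = sin ε · sin λ_s = sin 25.19° × sin 300.9° = -0.36521, so δ = -21.421°.
cos H₀ = −tan(+23.1°) tan(-21.421°) = 0.1673, H₀ = 1.4027 rad.
Bracket: H₀ sin φ sin δ + cos φ cos δ sin H₀ = 1.4027×0.39234×-0.36521 + 0.91982×0.93092×0.98590 = -0.200988 + 0.844205 = 0.643217.
Inverse-square distance factor (a/d)² = 1.0178² = 1.035917.
Q̄ = (S₀/π) × 1.035917 × [bracket] = (589/π) × 1.035917 × 0.643217 = 124.9 W/m².

Q̄ ≈ 125 W/m²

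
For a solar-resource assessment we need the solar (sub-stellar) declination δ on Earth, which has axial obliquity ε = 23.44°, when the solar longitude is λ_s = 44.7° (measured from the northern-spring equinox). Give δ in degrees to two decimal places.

δ = +16.25°

sin δ = sin ε · sin λ_s = sin 23.44° × sin 44.7° = 0.279802.
δ = arcsin(0.279802) = +16.25°.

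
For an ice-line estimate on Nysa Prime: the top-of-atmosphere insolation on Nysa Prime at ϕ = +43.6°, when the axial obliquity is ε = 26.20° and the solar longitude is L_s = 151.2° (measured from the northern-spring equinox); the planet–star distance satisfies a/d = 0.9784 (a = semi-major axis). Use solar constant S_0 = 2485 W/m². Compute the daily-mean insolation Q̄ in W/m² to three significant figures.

Solar declination: sin δ = sin ε · sin L_s = sin 26.20° × sin 151.2° = 0.21270, so δ = +12.280°.
cos h₀ = −tan(+43.6°) tan(+12.280°) = -0.2073, h₀ = 1.7796 rad.
Bracket: h₀ sin ϕ sin δ + cos ϕ cos δ sin h₀ = 1.7796×0.68962×0.21270 + 0.72417×0.97712×0.97828 = 0.261036 + 0.692232 = 0.953268.
Inverse-square distance factor (a/d)² = 0.9784² = 0.957267.
Q̄ = (S_0/π) × 0.957267 × [bracket] = (2485/π) × 0.957267 × 0.953268 = 721.8 W/m².

Q̄ ≈ 722 W/m²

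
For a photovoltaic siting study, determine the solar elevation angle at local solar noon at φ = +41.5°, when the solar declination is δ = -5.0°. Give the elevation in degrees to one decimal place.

43.5°

At local noon the hour angle is zero, so the zenith angle equals |φ − δ| = |+41.5° − (-5.000°)| = 46.500°.
Elevation = 90° − 46.500° = 43.5°.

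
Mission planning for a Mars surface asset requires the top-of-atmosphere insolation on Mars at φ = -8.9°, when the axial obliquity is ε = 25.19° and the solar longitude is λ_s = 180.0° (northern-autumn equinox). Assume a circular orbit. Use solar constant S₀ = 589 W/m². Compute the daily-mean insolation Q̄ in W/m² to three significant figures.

Solar declination: sin δ = sin ε · sin λ_s = sin 25.19° × sin 180.0° = 0.00000, so δ = +0.000°.
cos H₀ = −tan(-8.9°) tan(+0.000°) = 0.0000, H₀ = 1.5708 rad.
Bracket: H₀ sin φ sin δ + cos φ cos δ sin H₀ = 1.5708×-0.15471×0.00000 + 0.98796×1.00000×1.00000 = -0.000000 + 0.987960 = 0.987960.
Q̄ = (S₀/π) × [bracket] = (589/π) × 0.987960 = 185.2 W/m².

Q̄ ≈ 185 W/m²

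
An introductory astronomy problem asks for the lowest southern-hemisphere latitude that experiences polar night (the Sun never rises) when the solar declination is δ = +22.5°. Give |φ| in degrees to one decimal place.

|φ| = 67.5°

Polar night requires cos H₀ = −tan φ tan δ ≥ 1, i.e. tan φ tan δ ≤ −1.
The boundary is |tan φ| · |tan δ| = 1, so |φ| = 90° − |δ| = 90° − 22.5° = 67.5° in the southern hemisphere.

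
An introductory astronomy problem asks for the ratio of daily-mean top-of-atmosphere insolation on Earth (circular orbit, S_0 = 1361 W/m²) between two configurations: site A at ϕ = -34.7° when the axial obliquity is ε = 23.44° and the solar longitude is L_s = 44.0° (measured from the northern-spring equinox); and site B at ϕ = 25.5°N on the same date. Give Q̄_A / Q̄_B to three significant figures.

— Configuration A (ϕ=-34.7°):
Solar declination: sin δ = sin ε · sin L_s = sin 23.44° × sin 44.0° = 0.27633, so δ = +16.041°.
cos h₀ = −tan(-34.7°) tan(+16.041°) = 0.1991, h₀ = 1.3704 rad.
Bracket: h₀ sin ϕ sin δ + cos ϕ cos δ sin h₀ = 1.3704×-0.56928×0.27633 + 0.82214×0.96106×0.97998 = -0.215576 + 0.774308 = 0.558732.
Q̄ = (S_0/π) × [bracket] = (1361/π) × 0.558732 = 242.05 W/m².
— Configuration B (ϕ=+25.5°):
cos h₀ = −tan(+25.5°) tan(+16.041°) = -0.1371, h₀ = 1.7084 rad.
Bracket: h₀ sin ϕ sin δ + cos ϕ cos δ sin h₀ = 1.7084×0.43051×0.27633 + 0.90259×0.96106×0.99055 = 0.203236 + 0.859246 = 1.062482.
Q̄ = (S_0/π) × [bracket] = (1361/π) × 1.062482 = 460.29 W/m².
Ratio Q̄_A / Q̄_B = 242.05 / 460.29 = 0.5259.

Q̄_A / Q̄_B ≈ 0.526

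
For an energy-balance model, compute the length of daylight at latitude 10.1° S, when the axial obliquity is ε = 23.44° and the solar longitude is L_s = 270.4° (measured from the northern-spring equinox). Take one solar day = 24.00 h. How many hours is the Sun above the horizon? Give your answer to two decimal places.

Solar declination: sin δ = sin ε · sin L_s = sin 23.44° × sin 270.4° = -0.39778, so δ = -23.439°.
cos h₀ = −tan ϕ · tan δ = −tan(-10.1°) × tan(-23.439°) = -0.0772, so h₀ = 1.6481 rad = 94.43°.
Daylight = 2h₀/(2π) × 24.00 h = (1.6481/π) × 24.00 = 12.59 h.

12.59 h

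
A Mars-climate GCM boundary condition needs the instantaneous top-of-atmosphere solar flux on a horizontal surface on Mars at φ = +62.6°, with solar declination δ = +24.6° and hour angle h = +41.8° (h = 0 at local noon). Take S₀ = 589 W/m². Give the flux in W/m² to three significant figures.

401 W/m²

cos θ_z = sin φ sin δ + cos φ cos δ cos h = 0.369580 + 0.311930 = 0.681510.
Flux = S₀ · cos θ_z = 589 × 0.681510 = 401.4 W/m².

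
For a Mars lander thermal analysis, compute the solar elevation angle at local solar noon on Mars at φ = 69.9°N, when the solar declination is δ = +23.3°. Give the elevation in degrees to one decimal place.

43.4°

At local noon the hour angle is zero, so the zenith angle equals |φ − δ| = |+69.9° − (+23.300°)| = 46.600°.
Elevation = 90° − 46.600° = 43.4°.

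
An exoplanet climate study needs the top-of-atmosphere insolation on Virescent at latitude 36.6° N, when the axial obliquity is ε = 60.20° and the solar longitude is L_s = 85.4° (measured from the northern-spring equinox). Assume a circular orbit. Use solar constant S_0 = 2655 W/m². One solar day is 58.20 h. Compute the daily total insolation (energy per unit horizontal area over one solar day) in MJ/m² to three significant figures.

Solar declination: sin δ = sin ε · sin L_s = sin 60.20° × sin 85.4° = 0.86497, so δ = +59.879°.
cos h₀ = −tan(+36.6°) tan(+59.879°) = -1.2801 ≤ −1 ⇒ polar day, h₀ = π.
Bracket: h₀ sin ϕ sin δ + cos ϕ cos δ sin h₀ = 3.1416×0.59622×0.86497 + 0.80282×0.50182×0.00000 = 1.620162 + 0.000000 = 1.620162.
Q̄ = (S_0/π) × [bracket] = (2655/π) × 1.620162 = 1369.2 W/m².
Daily total = Q̄ × 58.20 h × 3600 s/h = 1369.2 × 58.20 × 3600 / 10⁶ = 286.9 MJ/m².

287 MJ/m²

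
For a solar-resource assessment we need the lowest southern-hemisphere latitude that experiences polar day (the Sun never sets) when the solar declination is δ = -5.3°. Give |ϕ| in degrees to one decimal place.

Polar day requires cos h₀ = −tan ϕ tan δ ≤ −1, i.e. tan ϕ tan δ ≥ 1.
The boundary is |tan ϕ| · |tan δ| = 1, so |ϕ| = 90° − |δ| = 90° − 5.3° = 84.7° in the southern hemisphere.

|ϕ| = 84.7°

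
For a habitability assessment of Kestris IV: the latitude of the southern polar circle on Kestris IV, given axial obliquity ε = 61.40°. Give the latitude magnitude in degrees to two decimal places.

28.60°

The polar circle is the lowest latitude that experiences at least one full rotation of continuous darkness at the northern-summer solstice; it lies at |ϕ| = 90° − ε = 90° − 61.40° = 28.60°.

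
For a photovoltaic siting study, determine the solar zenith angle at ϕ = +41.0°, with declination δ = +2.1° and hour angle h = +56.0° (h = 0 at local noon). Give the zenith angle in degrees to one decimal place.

cos θ_z = sin ϕ sin δ + cos ϕ cos δ cos h = 0.024040 + 0.421745 = 0.445785.
θ_z = arccos(0.445785) = 63.5°.

θ_z = 63.5°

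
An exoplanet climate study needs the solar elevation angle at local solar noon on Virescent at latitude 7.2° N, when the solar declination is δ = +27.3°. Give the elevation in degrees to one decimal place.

69.9°

At local noon the hour angle is zero, so the zenith angle equals |ϕ − δ| = |+7.2° − (+27.300°)| = 20.100°.
Elevation = 90° − 20.100° = 69.9°.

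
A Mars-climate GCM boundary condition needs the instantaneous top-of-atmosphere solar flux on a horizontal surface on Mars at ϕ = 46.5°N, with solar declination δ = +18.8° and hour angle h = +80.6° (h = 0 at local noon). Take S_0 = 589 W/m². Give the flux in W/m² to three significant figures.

200 W/m²

cos θ_z = sin ϕ sin δ + cos ϕ cos δ cos h = 0.233763 + 0.106428 = 0.340191.
Flux = S_0 · cos θ_z = 589 × 0.340191 = 200.4 W/m².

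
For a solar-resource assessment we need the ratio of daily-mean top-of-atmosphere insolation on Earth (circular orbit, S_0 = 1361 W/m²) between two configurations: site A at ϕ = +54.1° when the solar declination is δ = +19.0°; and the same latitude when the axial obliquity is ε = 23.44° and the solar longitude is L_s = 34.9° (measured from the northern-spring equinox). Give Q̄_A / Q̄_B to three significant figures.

Q̄_A / Q̄_B ≈ 1.16

— Configuration A (ϕ=+54.1°):
cos h₀ = −tan(+54.1°) tan(+19.000°) = -0.4757, h₀ = 2.0665 rad.
Bracket: h₀ sin ϕ sin δ + cos ϕ cos δ sin h₀ = 2.0665×0.81004×0.32557 + 0.58637×0.94552×0.87962 = 0.544987 + 0.487683 = 1.032670.
Q̄ = (S_0/π) × [bracket] = (1361/π) × 1.032670 = 447.37 W/m².
— Configuration B (ϕ=+54.1°):
Solar declination: sin δ = sin ε · sin L_s = sin 23.44° × sin 34.9° = 0.22759, so δ = +13.155°.
cos h₀ = −tan(+54.1°) tan(+13.155°) = -0.3229, h₀ = 1.8996 rad.
Bracket: h₀ sin ϕ sin δ + cos ϕ cos δ sin h₀ = 1.8996×0.81004×0.22759 + 0.58637×0.97376×0.94644 = 0.350205 + 0.540402 = 0.890607.
Q̄ = (S_0/π) × [bracket] = (1361/π) × 0.890607 = 385.83 W/m².
Ratio Q̄_A / Q̄_B = 447.37 / 385.83 = 1.160.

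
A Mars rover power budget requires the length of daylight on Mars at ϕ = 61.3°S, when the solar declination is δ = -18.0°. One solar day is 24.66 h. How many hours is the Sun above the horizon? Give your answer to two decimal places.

cos h₀ = −tan ϕ · tan δ = −tan(-61.3°) × tan(-18.000°) = -0.5935, so h₀ = 2.2062 rad = 126.40°.
Daylight = 2h₀/(2π) × 24.66 h = (2.2062/π) × 24.66 = 17.32 h.

17.32 h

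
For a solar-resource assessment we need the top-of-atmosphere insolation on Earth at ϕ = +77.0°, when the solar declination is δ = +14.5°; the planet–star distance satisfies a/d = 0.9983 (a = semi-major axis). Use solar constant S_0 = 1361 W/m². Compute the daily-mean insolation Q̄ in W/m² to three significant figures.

Q̄ ≈ 331 W/m²

cos h₀ = −tan(+77.0°) tan(+14.500°) = -1.1202 ≤ −1 ⇒ polar day, h₀ = π.
Bracket: h₀ sin ϕ sin δ + cos ϕ cos δ sin h₀ = 3.1416×0.97437×0.25038 + 0.22495×0.96815×0.00000 = 0.766433 + 0.000000 = 0.766433.
Inverse-square distance factor (a/d)² = 0.9983² = 0.996603.
Q̄ = (S_0/π) × 0.996603 × [bracket] = (1361/π) × 0.996603 × 0.766433 = 330.9 W/m².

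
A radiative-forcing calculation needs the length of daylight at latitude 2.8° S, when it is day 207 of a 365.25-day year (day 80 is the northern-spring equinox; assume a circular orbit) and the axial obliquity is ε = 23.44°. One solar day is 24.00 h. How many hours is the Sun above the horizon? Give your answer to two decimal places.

11.87 h

Solar longitude: L_s = 360° × (207 − 80)/365.25 = 125.175°.
sin δ = sin 23.44° × sin 125.175° = 0.32515, so δ = +18.975°.
cos h₀ = −tan ϕ · tan δ = −tan(-2.8°) × tan(+18.975°) = 0.0168, so h₀ = 1.5540 rad = 89.04°.
Daylight = 2h₀/(2π) × 24.00 h = (1.5540/π) × 24.00 = 11.87 h.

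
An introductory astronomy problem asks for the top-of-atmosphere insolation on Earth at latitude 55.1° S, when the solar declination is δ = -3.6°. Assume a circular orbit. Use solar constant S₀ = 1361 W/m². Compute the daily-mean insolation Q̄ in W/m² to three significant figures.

cos H₀ = −tan(-55.1°) tan(-3.600°) = -0.0902, H₀ = 1.6611 rad.
Bracket: H₀ sin φ sin δ + cos φ cos δ sin H₀ = 1.6611×-0.82015×-0.06279 + 0.57215×0.99803×0.99592 = 0.085542 + 0.568693 = 0.654235.
Q̄ = (S₀/π) × [bracket] = (1361/π) × 0.654235 = 283.4 W/m².

Q̄ ≈ 283 W/m²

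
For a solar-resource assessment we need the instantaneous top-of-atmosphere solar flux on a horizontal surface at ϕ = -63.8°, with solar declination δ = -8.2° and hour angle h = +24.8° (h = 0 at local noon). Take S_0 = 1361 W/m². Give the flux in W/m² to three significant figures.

714 W/m²

cos θ_z = sin ϕ sin δ + cos ϕ cos δ cos h = 0.127975 + 0.396691 = 0.524666.
Flux = S_0 · cos θ_z = 1361 × 0.524666 = 714.1 W/m².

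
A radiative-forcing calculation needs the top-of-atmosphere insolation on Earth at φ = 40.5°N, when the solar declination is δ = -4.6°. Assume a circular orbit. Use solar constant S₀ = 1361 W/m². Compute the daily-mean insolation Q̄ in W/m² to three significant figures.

Q̄ ≈ 294 W/m²

cos H₀ = −tan(+40.5°) tan(-4.600°) = 0.0687, H₀ = 1.5020 rad.
Bracket: H₀ sin φ sin δ + cos φ cos δ sin H₀ = 1.5020×0.64945×-0.08020 + 0.76041×0.99678×0.99764 = -0.078233 + 0.756173 = 0.677940.
Q̄ = (S₀/π) × [bracket] = (1361/π) × 0.677940 = 293.7 W/m².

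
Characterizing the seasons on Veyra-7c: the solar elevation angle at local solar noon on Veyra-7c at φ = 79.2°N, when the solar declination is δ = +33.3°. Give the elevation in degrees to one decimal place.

44.1°

At local noon the hour angle is zero, so the zenith angle equals |φ − δ| = |+79.2° − (+33.300°)| = 45.900°.
Elevation = 90° − 45.900° = 44.1°.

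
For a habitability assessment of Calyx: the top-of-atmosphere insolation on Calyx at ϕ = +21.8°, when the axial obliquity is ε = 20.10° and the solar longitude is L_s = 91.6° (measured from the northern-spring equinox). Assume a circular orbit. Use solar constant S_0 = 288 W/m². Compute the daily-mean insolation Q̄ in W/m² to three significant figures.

Q̄ ≈ 99.2 W/m²

Solar declination: sin δ = sin ε · sin L_s = sin 20.10° × sin 91.6° = 0.34353, so δ = +20.092°.
cos h₀ = −tan(+21.8°) tan(+20.092°) = -0.1463, h₀ = 1.7176 rad.
Bracket: h₀ sin ϕ sin δ + cos ϕ cos δ sin h₀ = 1.7176×0.37137×0.34353 + 0.92849×0.93914×0.98924 = 0.219126 + 0.862600 = 1.081726.
Q̄ = (S_0/π) × [bracket] = (288/π) × 1.081726 = 99.17 W/m².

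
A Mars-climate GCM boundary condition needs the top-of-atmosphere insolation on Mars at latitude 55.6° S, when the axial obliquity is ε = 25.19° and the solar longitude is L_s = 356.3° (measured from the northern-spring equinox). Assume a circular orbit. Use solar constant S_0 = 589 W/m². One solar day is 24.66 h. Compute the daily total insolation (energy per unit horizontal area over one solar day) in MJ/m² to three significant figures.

10.0 MJ/m²

Solar declination: sin δ = sin ε · sin L_s = sin 25.19° × sin 356.3° = -0.02747, so δ = -1.574°.
cos h₀ = −tan(-55.6°) tan(-1.574°) = -0.0401, h₀ = 1.6109 rad.
Bracket: h₀ sin ϕ sin δ + cos ϕ cos δ sin h₀ = 1.6109×-0.82511×-0.02747 + 0.56497×0.99962×0.99919 = 0.036512 + 0.564298 = 0.600810.
Q̄ = (S_0/π) × [bracket] = (589/π) × 0.600810 = 112.64 W/m².
Daily total = Q̄ × 24.66 h × 3600 s/h = 112.64 × 24.66 × 3600 / 10⁶ = 10.00 MJ/m².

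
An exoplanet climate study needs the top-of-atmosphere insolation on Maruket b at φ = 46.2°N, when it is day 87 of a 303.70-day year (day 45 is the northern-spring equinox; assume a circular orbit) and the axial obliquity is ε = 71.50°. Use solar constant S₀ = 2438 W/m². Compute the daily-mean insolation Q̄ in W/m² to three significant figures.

Solar longitude: λ_s = 360° × (87 − 45)/303.70 = 49.786°.
sin δ = sin 71.50° × sin 49.786° = 0.72418, so δ = +46.400°.
cos H₀ = −tan(+46.2°) tan(+46.400°) = -1.0951 ≤ −1 ⇒ polar day, H₀ = π.
Bracket: H₀ sin φ sin δ + cos φ cos δ sin H₀ = 3.1416×0.72176×0.72418 + 0.69214×0.68962×0.00000 = 1.642065 + 0.000000 = 1.642065.
Q̄ = (S₀/π) × [bracket] = (2438/π) × 1.642065 = 1274 W/m².

Q̄ ≈ 1.27e+03 W/m²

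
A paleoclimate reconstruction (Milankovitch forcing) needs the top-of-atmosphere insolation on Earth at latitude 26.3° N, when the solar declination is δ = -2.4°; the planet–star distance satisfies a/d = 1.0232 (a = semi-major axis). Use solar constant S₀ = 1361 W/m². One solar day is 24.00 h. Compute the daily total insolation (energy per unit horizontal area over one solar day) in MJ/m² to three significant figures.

34.0 MJ/m²

cos H₀ = −tan(+26.3°) tan(-2.400°) = 0.0207, H₀ = 1.5501 rad.
Bracket: H₀ sin φ sin δ + cos φ cos δ sin H₀ = 1.5501×0.44307×-0.04188 + 0.89649×0.99912×0.99979 = -0.028763 + 0.895513 = 0.866750.
Inverse-square distance factor (a/d)² = 1.0232² = 1.046938.
Q̄ = (S₀/π) × 1.046938 × [bracket] = (1361/π) × 1.046938 × 0.866750 = 393.12 W/m².
Daily total = Q̄ × 24.00 h × 3600 s/h = 393.12 × 24.00 × 3600 / 10⁶ = 33.97 MJ/m².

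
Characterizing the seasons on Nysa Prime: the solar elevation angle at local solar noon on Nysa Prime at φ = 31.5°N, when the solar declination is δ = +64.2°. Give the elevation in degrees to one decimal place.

At local noon the hour angle is zero, so the zenith angle equals |φ − δ| = |+31.5° − (+64.200°)| = 32.700°.
Elevation = 90° − 32.700° = 57.3°.

57.3°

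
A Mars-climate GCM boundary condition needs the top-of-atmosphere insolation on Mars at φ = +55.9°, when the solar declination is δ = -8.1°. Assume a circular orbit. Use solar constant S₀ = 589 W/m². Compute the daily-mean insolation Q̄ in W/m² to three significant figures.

Q̄ ≈ 72.0 W/m²

cos H₀ = −tan(+55.9°) tan(-8.100°) = 0.2102, H₀ = 1.3590 rad.
Bracket: H₀ sin φ sin δ + cos φ cos δ sin H₀ = 1.3590×0.82806×-0.14090 + 0.56064×0.99002×0.97766 = -0.158559 + 0.542645 = 0.384086.
Q̄ = (S₀/π) × [bracket] = (589/π) × 0.384086 = 72.01 W/m².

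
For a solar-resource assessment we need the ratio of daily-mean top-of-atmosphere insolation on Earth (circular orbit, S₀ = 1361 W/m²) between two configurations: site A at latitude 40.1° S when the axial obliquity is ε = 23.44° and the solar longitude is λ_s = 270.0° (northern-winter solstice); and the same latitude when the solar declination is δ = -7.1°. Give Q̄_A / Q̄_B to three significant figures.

— Configuration A (φ=-40.1°):
Solar declination: sin δ = sin ε · sin λ_s = sin 23.44° × sin 270.0° = -0.39779, so δ = -23.440°.
cos H₀ = −tan(-40.1°) tan(-23.440°) = -0.3651, H₀ = 1.9445 rad.
Bracket: H₀ sin φ sin δ + cos φ cos δ sin H₀ = 1.9445×-0.64412×-0.39779 + 0.76492×0.91748×0.93097 = 0.498229 + 0.653354 = 1.151583.
Q̄ = (S₀/π) × [bracket] = (1361/π) × 1.151583 = 498.89 W/m².
— Configuration B (φ=-40.1°):
cos H₀ = −tan(-40.1°) tan(-7.100°) = -0.1049, H₀ = 1.6759 rad.
Bracket: H₀ sin φ sin δ + cos φ cos δ sin H₀ = 1.6759×-0.64412×-0.12360 + 0.76492×0.99233×0.99448 = 0.133424 + 0.754863 = 0.888287.
Q̄ = (S₀/π) × [bracket] = (1361/π) × 0.888287 = 384.82 W/m².
Ratio Q̄_A / Q̄_B = 498.89 / 384.82 = 1.296.

Q̄_A / Q̄_B ≈ 1.30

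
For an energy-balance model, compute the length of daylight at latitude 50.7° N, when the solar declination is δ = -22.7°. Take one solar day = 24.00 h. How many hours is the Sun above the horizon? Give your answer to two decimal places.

cos h₀ = −tan ϕ · tan δ = −tan(+50.7°) × tan(-22.700°) = 0.5111, so h₀ = 1.0344 rad = 59.26°.
Daylight = 2h₀/(2π) × 24.00 h = (1.0344/π) × 24.00 = 7.90 h.

7.90 h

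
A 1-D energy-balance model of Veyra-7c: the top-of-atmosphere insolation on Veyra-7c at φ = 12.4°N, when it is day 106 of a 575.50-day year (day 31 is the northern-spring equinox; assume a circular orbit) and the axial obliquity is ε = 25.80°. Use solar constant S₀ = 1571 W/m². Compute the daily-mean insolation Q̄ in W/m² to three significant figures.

Q̄ ≈ 518 W/m²

Solar longitude: λ_s = 360° × (106 − 31)/575.50 = 46.916°.
sin δ = sin 25.80° × sin 46.916° = 0.31787, so δ = +18.534°.
cos H₀ = −tan(+12.4°) tan(+18.534°) = -0.0737, H₀ = 1.6446 rad.
Bracket: H₀ sin φ sin δ + cos φ cos δ sin H₀ = 1.6446×0.21474×0.31787 + 0.97667×0.94813×0.99728 = 0.112259 + 0.923491 = 1.035750.
Q̄ = (S₀/π) × [bracket] = (1571/π) × 1.035750 = 517.9 W/m².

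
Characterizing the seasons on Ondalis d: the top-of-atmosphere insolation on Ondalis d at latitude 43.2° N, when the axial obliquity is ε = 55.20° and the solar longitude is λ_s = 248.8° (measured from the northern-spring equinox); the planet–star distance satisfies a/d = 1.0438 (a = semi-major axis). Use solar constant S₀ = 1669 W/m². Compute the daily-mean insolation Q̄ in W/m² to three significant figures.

Q̄ ≈ 0.00 W/m²

Solar declination: sin δ = sin ε · sin λ_s = sin 55.20° × sin 248.8° = -0.76558, so δ = -49.958°.
cos H₀ = −tan(+43.2°) tan(-49.958°) = 1.1175 ≥ 1 ⇒ polar night, H₀ = 0 and Q̄ = 0.
Inverse-square distance factor (a/d)² = 1.0438² = 1.089518.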